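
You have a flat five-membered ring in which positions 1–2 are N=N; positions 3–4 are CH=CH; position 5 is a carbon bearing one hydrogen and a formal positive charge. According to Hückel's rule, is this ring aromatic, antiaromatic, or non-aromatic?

The p orbitals form a continuous loop: every atom in a ring double bond is sp² and brings one electron to the p orbital; each =N– nitrogen is pyridine-type (lone pair in the sp² plane, one electron in the p orbital); the carbocation has an empty p orbital. The ring is fully conjugated.
Adding the contributions, 2 × 2 = 4 from the double-bond units + 0 from the CH(+) atom = 4.
4 is a 4n count (n = 1), so the planar conjugated ring is antiaromatic.

Antiaromatic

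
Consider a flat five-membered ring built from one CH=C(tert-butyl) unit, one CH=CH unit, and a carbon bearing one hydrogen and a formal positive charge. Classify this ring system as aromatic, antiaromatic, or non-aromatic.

Antiaromatic

The p orbitals form a continuous loop: every atom in a ring double bond is sp² and brings one electron to the p orbital; the carbocation has an empty p orbital. The ring is fully conjugated.
π-electron count: 2 × 2 = 4 from the double-bond units + 0 from the CH(+) atom = 4.
4 is a 4n count (n = 1), so the planar conjugated ring is antiaromatic.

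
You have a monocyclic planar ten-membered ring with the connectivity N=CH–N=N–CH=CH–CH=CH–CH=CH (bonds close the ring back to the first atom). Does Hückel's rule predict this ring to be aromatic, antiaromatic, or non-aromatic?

Aromatic

Every ring atom contributes a p orbital perpendicular to the ring (each doubly-bonded ring atom is sp² with one p-orbital electron; each =N– nitrogen is pyridine-type (lone pair in the sp² plane, one electron in the p orbital)), so the π system is cyclic and fully conjugated.
π-electron count: 5 × 2 = 10 from the 5 double-bond units.
With 10 π electrons (n = 2), the Hückel 4n+2 condition holds.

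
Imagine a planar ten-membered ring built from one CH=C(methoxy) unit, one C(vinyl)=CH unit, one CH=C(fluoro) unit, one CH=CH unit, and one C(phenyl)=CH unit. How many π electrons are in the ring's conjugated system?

The p orbitals form a continuous loop: the double-bond atoms are sp², each contributing one p electron. The ring is fully conjugated.
Counting π electrons: 5 × 2 = 10 from the 5 double-bond units.

10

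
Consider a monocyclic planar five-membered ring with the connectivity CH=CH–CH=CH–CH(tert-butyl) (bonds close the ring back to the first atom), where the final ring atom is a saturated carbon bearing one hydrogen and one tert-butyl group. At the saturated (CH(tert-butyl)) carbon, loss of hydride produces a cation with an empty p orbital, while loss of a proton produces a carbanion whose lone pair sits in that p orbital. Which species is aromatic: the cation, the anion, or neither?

The anion

In both ions every ring atom is sp² and contributes a p orbital, so both rings are fully conjugated.
Cation: 2 × 2 + 0 = 4 π electrons → 4(1), antiaromatic.
Anion: 2 × 2 + 2 = 6 π electrons → 4(1)+2, aromatic.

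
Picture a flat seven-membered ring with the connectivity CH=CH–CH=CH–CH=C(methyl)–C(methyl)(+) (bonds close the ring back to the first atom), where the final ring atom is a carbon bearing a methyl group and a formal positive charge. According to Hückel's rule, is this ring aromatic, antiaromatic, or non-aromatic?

All ring atoms are sp² and supply a p orbital to the ring (every atom in a ring double bond is sp² and brings one electron to the p orbital; the carbocation has an empty p orbital); the conjugation is uninterrupted.
Tallying contributions gives 3 × 2 = 6 from the double-bond units + 0 from the C(methyl)(+) atom = 6.
That gives a 4n+2 count (6, n = 1).

Aromatic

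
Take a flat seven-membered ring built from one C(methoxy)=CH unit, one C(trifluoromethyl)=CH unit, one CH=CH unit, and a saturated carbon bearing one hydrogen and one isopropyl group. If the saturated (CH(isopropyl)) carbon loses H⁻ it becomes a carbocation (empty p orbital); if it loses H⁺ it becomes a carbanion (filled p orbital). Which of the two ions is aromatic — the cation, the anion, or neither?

The cation

In both ions every ring atom is sp² and contributes a p orbital, so both rings are fully conjugated.
Cation: 3 × 2 + 0 = 6 π electrons → 4(1)+2, aromatic.
Anion: 3 × 2 + 2 = 8 π electrons → 4(2), antiaromatic.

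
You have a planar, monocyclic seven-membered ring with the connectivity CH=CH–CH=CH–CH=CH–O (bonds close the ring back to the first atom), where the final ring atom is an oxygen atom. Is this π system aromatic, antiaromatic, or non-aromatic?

All ring atoms are sp² and supply a p orbital to the ring (each doubly-bonded ring atom is sp² with one p-orbital electron; the oxygen donates one lone pair from its p orbital); the conjugation is uninterrupted.
π-electron count: 3 × 2 = 6 from the double-bond units + 2 from the O atom = 8.
8 = 4(2); a planar, fully conjugated 4n system is antiaromatic.

Antiaromatic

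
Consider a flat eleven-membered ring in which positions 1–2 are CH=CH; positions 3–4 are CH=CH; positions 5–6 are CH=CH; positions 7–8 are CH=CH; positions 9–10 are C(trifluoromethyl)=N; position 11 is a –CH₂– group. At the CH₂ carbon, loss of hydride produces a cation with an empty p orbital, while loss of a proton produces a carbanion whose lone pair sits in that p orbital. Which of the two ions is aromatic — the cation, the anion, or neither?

In either ion the ring is fully conjugated: every atom, including the new sp² carbon, supplies a p orbital.
Cation: 5 × 2 + 0 = 10 π electrons → 4(2)+2, aromatic.
Anion: 5 × 2 + 2 = 12 π electrons → 4(3), antiaromatic.

The cation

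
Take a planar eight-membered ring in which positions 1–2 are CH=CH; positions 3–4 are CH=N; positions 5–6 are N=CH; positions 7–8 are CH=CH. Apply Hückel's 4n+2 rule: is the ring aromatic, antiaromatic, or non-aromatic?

The p orbitals form a continuous loop: every atom in a ring double bond is sp² and brings one electron to the p orbital; each =N– nitrogen is pyridine-type (lone pair in the sp² plane, one electron in the p orbital). The ring is fully conjugated.
Adding the contributions, 4 × 2 = 8 from the 4 double-bond units.
8 is a 4n count (n = 2), so the planar conjugated ring is antiaromatic.

Antiaromatic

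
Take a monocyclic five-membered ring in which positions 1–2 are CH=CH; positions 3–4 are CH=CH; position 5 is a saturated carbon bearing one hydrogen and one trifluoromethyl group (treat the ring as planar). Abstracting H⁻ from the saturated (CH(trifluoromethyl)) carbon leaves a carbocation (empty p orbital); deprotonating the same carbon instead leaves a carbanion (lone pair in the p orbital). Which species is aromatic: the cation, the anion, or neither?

The anion

Both ions have a continuous loop of p orbitals — each ring atom is sp².
Cation: 2 × 2 + 0 = 4 π electrons → 4(1), antiaromatic.
Anion: 2 × 2 + 2 = 6 π electrons → 4(1)+2, aromatic.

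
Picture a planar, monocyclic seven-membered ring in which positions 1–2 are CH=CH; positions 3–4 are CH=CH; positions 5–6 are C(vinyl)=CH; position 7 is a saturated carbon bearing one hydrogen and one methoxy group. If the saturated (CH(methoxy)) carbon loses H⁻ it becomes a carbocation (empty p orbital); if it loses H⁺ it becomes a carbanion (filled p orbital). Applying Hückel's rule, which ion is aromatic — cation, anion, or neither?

The cation

Both ions have a continuous loop of p orbitals — each ring atom is sp².
Cation: 3 × 2 + 0 = 6 π electrons → 4(1)+2, aromatic.
Anion: 3 × 2 + 2 = 8 π electrons → 4(2), antiaromatic.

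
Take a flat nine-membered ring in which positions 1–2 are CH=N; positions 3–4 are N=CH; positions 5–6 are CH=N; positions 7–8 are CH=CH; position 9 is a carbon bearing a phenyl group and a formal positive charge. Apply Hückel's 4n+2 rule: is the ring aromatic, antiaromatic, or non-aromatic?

All ring atoms are sp² and supply a p orbital to the ring (each doubly-bonded ring atom is sp² with one p-orbital electron; each =N– nitrogen is pyridine-type (lone pair in the sp² plane, one electron in the p orbital); the carbocation has an empty p orbital); the conjugation is uninterrupted.
Counting π electrons: 4 × 2 = 8 from the double-bond units + 0 from the C(phenyl)(+) atom = 8.
A 4n π count (8, n = 2) in a planar conjugated ring means antiaromatic.

Antiaromatic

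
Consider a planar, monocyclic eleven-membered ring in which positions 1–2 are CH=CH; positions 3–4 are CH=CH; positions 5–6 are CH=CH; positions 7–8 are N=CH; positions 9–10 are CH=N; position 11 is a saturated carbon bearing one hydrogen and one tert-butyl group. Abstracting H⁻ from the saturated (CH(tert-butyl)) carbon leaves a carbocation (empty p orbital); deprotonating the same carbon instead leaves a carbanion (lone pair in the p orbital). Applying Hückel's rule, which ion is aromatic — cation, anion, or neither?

In either ion the ring is fully conjugated: every atom, including the new sp² carbon, supplies a p orbital.
Cation: 5 × 2 + 0 = 10 π electrons → 4(2)+2, aromatic.
Anion: 5 × 2 + 2 = 12 π electrons → 4(3), antiaromatic.

The cation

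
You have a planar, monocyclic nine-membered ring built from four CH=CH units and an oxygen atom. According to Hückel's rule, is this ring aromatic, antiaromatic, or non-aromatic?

Aromatic

The p orbitals form a continuous loop: every atom in a ring double bond is sp² and brings one electron to the p orbital; the oxygen donates one lone pair from its p orbital. The ring is fully conjugated.
π-electron count: 4 × 2 = 8 from the double-bond units + 2 from the O atom = 10.
Since 10 = 4·2 + 2, the ring meets the 4n+2 criterion.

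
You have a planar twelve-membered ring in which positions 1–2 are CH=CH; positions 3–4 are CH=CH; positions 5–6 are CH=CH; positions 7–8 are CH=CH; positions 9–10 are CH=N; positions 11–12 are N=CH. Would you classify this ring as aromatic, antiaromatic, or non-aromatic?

All ring atoms are sp² and supply a p orbital to the ring (the double-bond atoms are sp², each contributing one p electron; the doubly-bonded nitrogens are pyridine-type — their lone pairs lie in the ring plane, leaving one electron in the p orbital); the conjugation is uninterrupted.
π-electron count: 6 × 2 = 12 from the 6 double-bond units.
With 12 = 4·3 π electrons, Hückel's rule classifies the planar ring as antiaromatic.

Antiaromatic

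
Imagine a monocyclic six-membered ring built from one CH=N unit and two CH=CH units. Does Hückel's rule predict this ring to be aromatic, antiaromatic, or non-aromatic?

All ring atoms are sp² and supply a p orbital to the ring (every atom in a ring double bond is sp² and brings one electron to the p orbital; each sp² =N– keeps its lone pair in-plane and puts one electron into the π system); the conjugation is uninterrupted.
Adding the contributions, 3 × 2 = 6 from the 3 double-bond units.
Since 6 = 4·1 + 2, the ring meets the 4n+2 criterion.

Aromatic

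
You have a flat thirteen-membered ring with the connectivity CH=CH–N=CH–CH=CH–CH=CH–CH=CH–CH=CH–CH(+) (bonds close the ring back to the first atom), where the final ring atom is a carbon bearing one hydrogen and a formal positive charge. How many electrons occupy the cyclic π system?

Every ring atom contributes a p orbital perpendicular to the ring (the double-bond atoms are sp², each contributing one p electron; each sp² =N– keeps its lone pair in-plane and puts one electron into the π system; the carbocation has an empty p orbital), so the π system is cyclic and fully conjugated.
Tallying contributions gives 6 × 2 = 12 from the double-bond units + 0 from the CH(+) atom = 12.

12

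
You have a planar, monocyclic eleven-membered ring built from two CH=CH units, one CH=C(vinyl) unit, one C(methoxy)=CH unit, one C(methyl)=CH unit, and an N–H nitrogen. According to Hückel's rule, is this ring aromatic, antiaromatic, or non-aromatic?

Antiaromatic

Check conjugation: the double-bond atoms are sp², each contributing one p electron; the pyrrole-type nitrogen donates its lone pair from the p orbital — every position has a p orbital, so the cyclic π system is continuous.
Adding the contributions, 5 × 2 = 10 from the double-bond units + 2 from the NH atom = 12.
With 12 = 4·3 π electrons, Hückel's rule classifies the planar ring as antiaromatic.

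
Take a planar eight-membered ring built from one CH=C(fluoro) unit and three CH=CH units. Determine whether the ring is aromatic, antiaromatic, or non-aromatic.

Antiaromatic

Check conjugation: each doubly-bonded ring atom is sp² with one p-orbital electron — every position has a p orbital, so the cyclic π system is continuous.
Adding the contributions, 4 × 2 = 8 from the 4 double-bond units.
8 is a 4n count (n = 2), so the planar conjugated ring is antiaromatic.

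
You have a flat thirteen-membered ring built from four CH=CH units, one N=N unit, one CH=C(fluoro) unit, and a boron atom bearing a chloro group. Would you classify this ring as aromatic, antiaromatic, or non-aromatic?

Check conjugation: the double-bond atoms are sp², each contributing one p electron; each sp² =N– keeps its lone pair in-plane and puts one electron into the π system; the boron has an empty p orbital — every position has a p orbital, so the cyclic π system is continuous.
π-electron count: 6 × 2 = 12 from the double-bond units + 0 from the B(chloro) atom = 12.
With 12 = 4·3 π electrons, Hückel's rule classifies the planar ring as antiaromatic.

Antiaromatic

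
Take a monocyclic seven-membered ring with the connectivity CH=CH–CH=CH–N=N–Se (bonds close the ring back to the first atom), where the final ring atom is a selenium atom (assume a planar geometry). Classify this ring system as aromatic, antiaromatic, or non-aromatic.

The p orbitals form a continuous loop: the double-bond atoms are sp², each contributing one p electron; each =N– nitrogen is pyridine-type (lone pair in the sp² plane, one electron in the p orbital); the selenium donates one lone pair from its p orbital. The ring is fully conjugated.
Counting π electrons: 3 × 2 = 6 from the double-bond units + 2 from the Se atom = 8.
A 4n π count (8, n = 2) in a planar conjugated ring means antiaromatic.

Antiaromatic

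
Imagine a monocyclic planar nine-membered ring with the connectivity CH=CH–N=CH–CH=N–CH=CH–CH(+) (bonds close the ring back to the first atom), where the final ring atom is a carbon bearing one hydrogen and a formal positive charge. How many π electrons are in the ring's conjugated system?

8

The p orbitals form a continuous loop: the double-bond atoms are sp², each contributing one p electron; each sp² =N– keeps its lone pair in-plane and puts one electron into the π system; the carbocation has an empty p orbital. The ring is fully conjugated.
Counting π electrons: 4 × 2 = 8 from the double-bond units + 0 from the CH(+) atom = 8.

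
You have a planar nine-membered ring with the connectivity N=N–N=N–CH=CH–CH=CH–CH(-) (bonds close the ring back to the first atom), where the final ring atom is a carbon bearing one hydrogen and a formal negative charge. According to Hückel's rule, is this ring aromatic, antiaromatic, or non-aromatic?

Aromatic

All ring atoms are sp² and supply a p orbital to the ring (each doubly-bonded ring atom is sp² with one p-orbital electron; the doubly-bonded nitrogens are pyridine-type — their lone pairs lie in the ring plane, leaving one electron in the p orbital; the carbanion's lone pair occupies the p orbital); the conjugation is uninterrupted.
Adding the contributions, 4 × 2 = 8 from the double-bond units + 2 from the CH(-) atom = 10.
10 = 4(2) + 2, which satisfies Hückel's 4n+2 rule.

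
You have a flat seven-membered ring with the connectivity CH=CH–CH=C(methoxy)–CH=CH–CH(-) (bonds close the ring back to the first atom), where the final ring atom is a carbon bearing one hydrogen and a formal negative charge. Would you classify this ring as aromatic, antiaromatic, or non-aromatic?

All ring atoms are sp² and supply a p orbital to the ring (every atom in a ring double bond is sp² and brings one electron to the p orbital; the carbanion's lone pair occupies the p orbital); the conjugation is uninterrupted.
π-electron count: 3 × 2 = 6 from the double-bond units + 2 from the CH(-) atom = 8.
A 4n π count (8, n = 2) in a planar conjugated ring means antiaromatic.

Antiaromatic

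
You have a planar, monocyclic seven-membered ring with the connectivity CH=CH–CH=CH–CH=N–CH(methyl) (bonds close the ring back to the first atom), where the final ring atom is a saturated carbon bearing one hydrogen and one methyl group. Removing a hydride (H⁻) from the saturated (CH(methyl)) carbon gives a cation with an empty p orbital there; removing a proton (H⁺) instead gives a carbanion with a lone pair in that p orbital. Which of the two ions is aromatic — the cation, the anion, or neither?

The cation

In both ions every ring atom is sp² and contributes a p orbital, so both rings are fully conjugated.
Cation: 3 × 2 + 0 = 6 π electrons → 4(1)+2, aromatic.
Anion: 3 × 2 + 2 = 8 π electrons → 4(2), antiaromatic.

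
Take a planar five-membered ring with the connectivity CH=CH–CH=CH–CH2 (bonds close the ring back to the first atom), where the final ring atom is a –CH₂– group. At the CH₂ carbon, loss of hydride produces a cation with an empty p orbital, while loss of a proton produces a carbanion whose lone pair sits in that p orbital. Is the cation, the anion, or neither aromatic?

The anion

In both ions every ring atom is sp² and contributes a p orbital, so both rings are fully conjugated.
Cation: 2 × 2 + 0 = 4 π electrons → 4(1), antiaromatic.
Anion: 2 × 2 + 2 = 6 π electrons → 4(1)+2, aromatic.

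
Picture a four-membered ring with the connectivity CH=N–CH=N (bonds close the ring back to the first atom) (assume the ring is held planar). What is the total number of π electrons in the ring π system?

All ring atoms are sp² and supply a p orbital to the ring (each doubly-bonded ring atom is sp² with one p-orbital electron; each sp² =N– keeps its lone pair in-plane and puts one electron into the π system); the conjugation is uninterrupted.
Adding the contributions, 2 × 2 = 4 from the 2 double-bond units.

4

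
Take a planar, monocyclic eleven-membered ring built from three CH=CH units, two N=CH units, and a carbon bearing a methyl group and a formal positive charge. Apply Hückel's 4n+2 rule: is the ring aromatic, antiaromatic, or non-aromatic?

All ring atoms are sp² and supply a p orbital to the ring (every atom in a ring double bond is sp² and brings one electron to the p orbital; each sp² =N– keeps its lone pair in-plane and puts one electron into the π system; the carbocation has an empty p orbital); the conjugation is uninterrupted.
π-electron count: 5 × 2 = 10 from the double-bond units + 0 from the C(methyl)(+) atom = 10.
10 = 4(2) + 2, which satisfies Hückel's 4n+2 rule.

Aromatic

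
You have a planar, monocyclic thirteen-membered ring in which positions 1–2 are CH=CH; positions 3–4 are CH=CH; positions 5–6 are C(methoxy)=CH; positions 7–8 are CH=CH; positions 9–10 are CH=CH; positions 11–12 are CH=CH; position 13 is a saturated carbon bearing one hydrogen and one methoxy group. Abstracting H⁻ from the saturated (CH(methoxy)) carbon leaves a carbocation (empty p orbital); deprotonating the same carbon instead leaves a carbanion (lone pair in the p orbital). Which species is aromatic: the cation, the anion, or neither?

Both ions have a continuous loop of p orbitals — each ring atom is sp².
Cation: 6 × 2 + 0 = 12 π electrons → 4(3), antiaromatic.
Anion: 6 × 2 + 2 = 14 π electrons → 4(3)+2, aromatic.

The anion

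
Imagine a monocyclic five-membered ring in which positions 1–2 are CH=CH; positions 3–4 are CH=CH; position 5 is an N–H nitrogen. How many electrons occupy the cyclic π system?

6

Check conjugation: the double-bond atoms are sp², each contributing one p electron; the pyrrole-type nitrogen donates its lone pair from the p orbital — every position has a p orbital, so the cyclic π system is continuous.
Adding the contributions, 2 × 2 = 4 from the double-bond units + 2 from the NH atom = 6.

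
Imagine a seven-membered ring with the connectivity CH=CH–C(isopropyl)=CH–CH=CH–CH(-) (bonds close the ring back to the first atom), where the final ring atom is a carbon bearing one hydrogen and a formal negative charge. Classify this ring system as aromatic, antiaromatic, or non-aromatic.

Antiaromatic

All ring atoms are sp² and supply a p orbital to the ring (every atom in a ring double bond is sp² and brings one electron to the p orbital; the carbanion's lone pair occupies the p orbital); the conjugation is uninterrupted.
π-electron count: 3 × 2 = 6 from the double-bond units + 2 from the CH(-) atom = 8.
A 4n π count (8, n = 2) in a planar conjugated ring means antiaromatic.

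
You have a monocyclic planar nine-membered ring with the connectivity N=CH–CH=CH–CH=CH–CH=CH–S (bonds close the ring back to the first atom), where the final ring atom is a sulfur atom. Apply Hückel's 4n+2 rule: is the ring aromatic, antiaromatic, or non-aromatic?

All ring atoms are sp² and supply a p orbital to the ring (the double-bond atoms are sp², each contributing one p electron; the doubly-bonded nitrogens are pyridine-type — their lone pairs lie in the ring plane, leaving one electron in the p orbital; the sulfur donates one lone pair from its p orbital); the conjugation is uninterrupted.
Adding the contributions, 4 × 2 = 8 from the double-bond units + 2 from the S atom = 10.
10 = 4(2) + 2, which satisfies Hückel's 4n+2 rule.

Aromatic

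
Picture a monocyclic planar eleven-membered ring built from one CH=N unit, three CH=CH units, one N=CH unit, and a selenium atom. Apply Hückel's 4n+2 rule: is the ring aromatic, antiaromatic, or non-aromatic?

Antiaromatic

Check conjugation: each doubly-bonded ring atom is sp² with one p-orbital electron; each sp² =N– keeps its lone pair in-plane and puts one electron into the π system; the selenium donates one lone pair from its p orbital — every position has a p orbital, so the cyclic π system is continuous.
Adding the contributions, 5 × 2 = 10 from the double-bond units + 2 from the Se atom = 12.
With 12 = 4·3 π electrons, Hückel's rule classifies the planar ring as antiaromatic.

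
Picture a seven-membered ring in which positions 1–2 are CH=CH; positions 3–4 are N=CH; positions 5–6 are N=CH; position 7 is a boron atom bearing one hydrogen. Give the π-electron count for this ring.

Check conjugation: every atom in a ring double bond is sp² and brings one electron to the p orbital; each =N– nitrogen is pyridine-type (lone pair in the sp² plane, one electron in the p orbital); the boron has an empty p orbital — every position has a p orbital, so the cyclic π system is continuous.
Counting π electrons: 3 × 2 = 6 from the double-bond units + 0 from the BH atom = 6.

6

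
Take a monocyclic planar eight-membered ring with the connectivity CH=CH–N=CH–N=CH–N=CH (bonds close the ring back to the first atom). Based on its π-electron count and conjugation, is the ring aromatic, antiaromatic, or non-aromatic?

Antiaromatic

All ring atoms are sp² and supply a p orbital to the ring (the double-bond atoms are sp², each contributing one p electron; each sp² =N– keeps its lone pair in-plane and puts one electron into the π system); the conjugation is uninterrupted.
π-electron count: 4 × 2 = 8 from the 4 double-bond units.
With 8 = 4·2 π electrons, Hückel's rule classifies the planar ring as antiaromatic.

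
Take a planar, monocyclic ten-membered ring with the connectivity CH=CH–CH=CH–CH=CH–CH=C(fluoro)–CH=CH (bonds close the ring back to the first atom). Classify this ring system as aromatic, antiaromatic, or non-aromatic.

Aromatic

Every ring atom contributes a p orbital perpendicular to the ring (the double-bond atoms are sp², each contributing one p electron), so the π system is cyclic and fully conjugated.
Counting π electrons: 5 × 2 = 10 from the 5 double-bond units.
Since 10 = 4·2 + 2, the ring meets the 4n+2 criterion.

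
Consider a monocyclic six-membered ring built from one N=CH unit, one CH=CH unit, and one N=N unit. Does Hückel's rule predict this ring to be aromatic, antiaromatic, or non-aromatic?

Aromatic

All ring atoms are sp² and supply a p orbital to the ring (the double-bond atoms are sp², each contributing one p electron; each =N– nitrogen is pyridine-type (lone pair in the sp² plane, one electron in the p orbital)); the conjugation is uninterrupted.
π-electron count: 3 × 2 = 6 from the 3 double-bond units.
With 6 π electrons (n = 1), the Hückel 4n+2 condition holds.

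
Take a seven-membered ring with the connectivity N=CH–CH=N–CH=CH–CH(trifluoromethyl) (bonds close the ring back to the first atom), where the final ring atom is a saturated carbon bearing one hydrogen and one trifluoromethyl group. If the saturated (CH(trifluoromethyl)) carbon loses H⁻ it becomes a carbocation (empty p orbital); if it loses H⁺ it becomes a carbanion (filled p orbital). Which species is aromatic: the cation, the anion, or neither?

Both ions have a continuous loop of p orbitals — each ring atom is sp².
Cation: 3 × 2 + 0 = 6 π electrons → 4(1)+2, aromatic.
Anion: 3 × 2 + 2 = 8 π electrons → 4(2), antiaromatic.

The cation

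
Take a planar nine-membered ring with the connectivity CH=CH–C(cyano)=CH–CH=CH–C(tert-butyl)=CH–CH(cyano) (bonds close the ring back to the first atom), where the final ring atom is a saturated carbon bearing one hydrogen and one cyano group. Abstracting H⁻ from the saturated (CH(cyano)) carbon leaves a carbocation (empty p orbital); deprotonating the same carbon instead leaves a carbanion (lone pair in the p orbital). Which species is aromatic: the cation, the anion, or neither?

In either ion the ring is fully conjugated: every atom, including the new sp² carbon, supplies a p orbital.
Cation: 4 × 2 + 0 = 8 π electrons → 4(2), antiaromatic.
Anion: 4 × 2 + 2 = 10 π electrons → 4(2)+2, aromatic.

The anion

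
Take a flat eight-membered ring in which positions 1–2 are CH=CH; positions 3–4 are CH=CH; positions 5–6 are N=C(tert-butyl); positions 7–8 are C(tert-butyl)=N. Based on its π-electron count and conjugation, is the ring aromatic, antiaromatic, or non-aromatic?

Every ring atom contributes a p orbital perpendicular to the ring (each doubly-bonded ring atom is sp² with one p-orbital electron; the doubly-bonded nitrogens are pyridine-type — their lone pairs lie in the ring plane, leaving one electron in the p orbital), so the π system is cyclic and fully conjugated.
π-electron count: 4 × 2 = 8 from the 4 double-bond units.
8 = 4(2); a planar, fully conjugated 4n system is antiaromatic.

Antiaromatic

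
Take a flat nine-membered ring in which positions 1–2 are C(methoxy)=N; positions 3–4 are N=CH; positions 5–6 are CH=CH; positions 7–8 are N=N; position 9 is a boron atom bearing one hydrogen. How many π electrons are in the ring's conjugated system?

Every ring atom contributes a p orbital perpendicular to the ring (every atom in a ring double bond is sp² and brings one electron to the p orbital; the doubly-bonded nitrogens are pyridine-type — their lone pairs lie in the ring plane, leaving one electron in the p orbital; the boron has an empty p orbital), so the π system is cyclic and fully conjugated.
Tallying contributions gives 4 × 2 = 8 from the double-bond units + 0 from the BH atom = 8.

8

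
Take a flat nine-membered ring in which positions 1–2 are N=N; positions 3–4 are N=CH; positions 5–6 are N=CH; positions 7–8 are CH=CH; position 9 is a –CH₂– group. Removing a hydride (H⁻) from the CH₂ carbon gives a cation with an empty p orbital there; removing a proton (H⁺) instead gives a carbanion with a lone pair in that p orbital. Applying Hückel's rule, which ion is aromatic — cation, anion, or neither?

The anion

In either ion the ring is fully conjugated: every atom, including the new sp² carbon, supplies a p orbital.
Cation: 4 × 2 + 0 = 8 π electrons → 4(2), antiaromatic.
Anion: 4 × 2 + 2 = 10 π electrons → 4(2)+2, aromatic.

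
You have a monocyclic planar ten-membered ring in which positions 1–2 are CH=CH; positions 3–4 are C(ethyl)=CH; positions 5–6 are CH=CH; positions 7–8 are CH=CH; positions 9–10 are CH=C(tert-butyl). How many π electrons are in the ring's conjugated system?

The p orbitals form a continuous loop: each doubly-bonded ring atom is sp² with one p-orbital electron. The ring is fully conjugated.
π-electron count: 5 × 2 = 10 from the 5 double-bond units.

10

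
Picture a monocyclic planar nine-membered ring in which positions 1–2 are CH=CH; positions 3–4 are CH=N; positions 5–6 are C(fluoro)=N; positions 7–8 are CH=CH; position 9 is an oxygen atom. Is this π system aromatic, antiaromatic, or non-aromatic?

Check conjugation: each doubly-bonded ring atom is sp² with one p-orbital electron; each =N– nitrogen is pyridine-type (lone pair in the sp² plane, one electron in the p orbital); the oxygen donates one lone pair from its p orbital — every position has a p orbital, so the cyclic π system is continuous.
π-electron count: 4 × 2 = 8 from the double-bond units + 2 from the O atom = 10.
That gives a 4n+2 count (10, n = 2).

Aromatic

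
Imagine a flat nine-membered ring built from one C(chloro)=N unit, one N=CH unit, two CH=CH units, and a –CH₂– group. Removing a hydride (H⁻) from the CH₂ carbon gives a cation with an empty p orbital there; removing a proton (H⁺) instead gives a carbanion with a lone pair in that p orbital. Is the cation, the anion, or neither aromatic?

In either ion the ring is fully conjugated: every atom, including the new sp² carbon, supplies a p orbital.
Cation: 4 × 2 + 0 = 8 π electrons → 4(2), antiaromatic.
Anion: 4 × 2 + 2 = 10 π electrons → 4(2)+2, aromatic.

The anion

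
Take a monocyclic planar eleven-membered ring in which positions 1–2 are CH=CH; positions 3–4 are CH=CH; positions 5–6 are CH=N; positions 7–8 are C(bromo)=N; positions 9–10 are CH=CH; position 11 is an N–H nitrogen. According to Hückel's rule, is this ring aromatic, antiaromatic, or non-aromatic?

Antiaromatic

Every ring atom contributes a p orbital perpendicular to the ring (every atom in a ring double bond is sp² and brings one electron to the p orbital; each sp² =N– keeps its lone pair in-plane and puts one electron into the π system; the pyrrole-type nitrogen donates its lone pair from the p orbital), so the π system is cyclic and fully conjugated.
Adding the contributions, 5 × 2 = 10 from the double-bond units + 2 from the NH atom = 12.
A 4n π count (12, n = 3) in a planar conjugated ring means antiaromatic.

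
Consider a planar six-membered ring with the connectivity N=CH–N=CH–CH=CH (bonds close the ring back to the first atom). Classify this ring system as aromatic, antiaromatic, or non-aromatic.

Aromatic

Check conjugation: each doubly-bonded ring atom is sp² with one p-orbital electron; each =N– nitrogen is pyridine-type (lone pair in the sp² plane, one electron in the p orbital) — every position has a p orbital, so the cyclic π system is continuous.
Tallying contributions gives 3 × 2 = 6 from the 3 double-bond units.
That gives a 4n+2 count (6, n = 1).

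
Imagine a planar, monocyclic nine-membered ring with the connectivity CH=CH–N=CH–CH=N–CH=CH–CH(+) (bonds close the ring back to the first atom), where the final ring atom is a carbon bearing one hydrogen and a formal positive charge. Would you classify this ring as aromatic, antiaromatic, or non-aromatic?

Antiaromatic

The p orbitals form a continuous loop: each doubly-bonded ring atom is sp² with one p-orbital electron; each sp² =N– keeps its lone pair in-plane and puts one electron into the π system; the carbocation has an empty p orbital. The ring is fully conjugated.
Tallying contributions gives 4 × 2 = 8 from the double-bond units + 0 from the CH(+) atom = 8.
A 4n π count (8, n = 2) in a planar conjugated ring means antiaromatic.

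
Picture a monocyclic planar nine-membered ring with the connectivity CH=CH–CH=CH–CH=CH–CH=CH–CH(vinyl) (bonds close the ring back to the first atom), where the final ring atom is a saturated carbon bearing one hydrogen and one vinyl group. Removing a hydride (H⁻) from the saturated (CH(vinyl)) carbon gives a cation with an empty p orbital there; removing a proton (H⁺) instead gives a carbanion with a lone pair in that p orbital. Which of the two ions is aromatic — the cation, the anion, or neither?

The anion

In either ion the ring is fully conjugated: every atom, including the new sp² carbon, supplies a p orbital.
Cation: 4 × 2 + 0 = 8 π electrons → 4(2), antiaromatic.
Anion: 4 × 2 + 2 = 10 π electrons → 4(2)+2, aromatic.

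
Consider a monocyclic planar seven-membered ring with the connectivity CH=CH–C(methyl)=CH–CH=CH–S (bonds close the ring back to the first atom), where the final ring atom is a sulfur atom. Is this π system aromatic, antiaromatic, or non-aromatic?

Antiaromatic

Check conjugation: every atom in a ring double bond is sp² and brings one electron to the p orbital; the sulfur donates one lone pair from its p orbital — every position has a p orbital, so the cyclic π system is continuous.
Adding the contributions, 3 × 2 = 6 from the double-bond units + 2 from the S atom = 8.
With 8 = 4·2 π electrons, Hückel's rule classifies the planar ring as antiaromatic.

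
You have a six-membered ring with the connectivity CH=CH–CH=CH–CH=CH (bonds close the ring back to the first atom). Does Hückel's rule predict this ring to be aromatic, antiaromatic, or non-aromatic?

All ring atoms are sp² and supply a p orbital to the ring (the double-bond atoms are sp², each contributing one p electron); the conjugation is uninterrupted.
Counting π electrons: 3 × 2 = 6 from the 3 double-bond units.
That gives a 4n+2 count (6, n = 1).
(This ring is benzene.)

Aromatic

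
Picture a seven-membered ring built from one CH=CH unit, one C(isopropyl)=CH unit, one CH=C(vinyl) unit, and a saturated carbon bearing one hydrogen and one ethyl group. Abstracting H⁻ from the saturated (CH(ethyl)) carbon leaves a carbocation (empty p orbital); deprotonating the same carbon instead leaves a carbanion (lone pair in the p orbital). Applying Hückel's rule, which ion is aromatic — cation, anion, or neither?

In either ion the ring is fully conjugated: every atom, including the new sp² carbon, supplies a p orbital.
Cation: 3 × 2 + 0 = 6 π electrons → 4(1)+2, aromatic.
Anion: 3 × 2 + 2 = 8 π electrons → 4(2), antiaromatic.

The cation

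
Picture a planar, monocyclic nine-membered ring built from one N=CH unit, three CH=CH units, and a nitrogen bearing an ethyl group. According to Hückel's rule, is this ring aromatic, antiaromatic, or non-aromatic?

The p orbitals form a continuous loop: the double-bond atoms are sp², each contributing one p electron; each sp² =N– keeps its lone pair in-plane and puts one electron into the π system; the pyrrole-type nitrogen donates its lone pair from the p orbital. The ring is fully conjugated.
π-electron count: 4 × 2 = 8 from the double-bond units + 2 from the N(ethyl) atom = 10.
Since 10 = 4·2 + 2, the ring meets the 4n+2 criterion.

Aromatic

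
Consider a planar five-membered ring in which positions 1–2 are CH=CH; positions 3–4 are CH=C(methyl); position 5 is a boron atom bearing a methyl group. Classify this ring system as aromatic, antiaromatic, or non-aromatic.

All ring atoms are sp² and supply a p orbital to the ring (the double-bond atoms are sp², each contributing one p electron; the boron has an empty p orbital); the conjugation is uninterrupted.
Counting π electrons: 2 × 2 = 4 from the double-bond units + 0 from the B(methyl) atom = 4.
4 is a 4n count (n = 1), so the planar conjugated ring is antiaromatic.

Antiaromatic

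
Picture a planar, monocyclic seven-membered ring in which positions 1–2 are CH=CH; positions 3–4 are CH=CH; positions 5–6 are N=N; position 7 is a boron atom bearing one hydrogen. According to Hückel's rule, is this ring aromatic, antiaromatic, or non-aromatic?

Aromatic

The p orbitals form a continuous loop: every atom in a ring double bond is sp² and brings one electron to the p orbital; each =N– nitrogen is pyridine-type (lone pair in the sp² plane, one electron in the p orbital); the boron has an empty p orbital. The ring is fully conjugated.
Adding the contributions, 3 × 2 = 6 from the double-bond units + 0 from the BH atom = 6.
That gives a 4n+2 count (6, n = 1).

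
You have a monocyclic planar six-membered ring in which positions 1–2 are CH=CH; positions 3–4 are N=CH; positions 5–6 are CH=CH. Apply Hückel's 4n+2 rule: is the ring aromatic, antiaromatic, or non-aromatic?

Aromatic

Check conjugation: the double-bond atoms are sp², each contributing one p electron; each =N– nitrogen is pyridine-type (lone pair in the sp² plane, one electron in the p orbital) — every position has a p orbital, so the cyclic π system is continuous.
Counting π electrons: 3 × 2 = 6 from the 3 double-bond units.
That gives a 4n+2 count (6, n = 1).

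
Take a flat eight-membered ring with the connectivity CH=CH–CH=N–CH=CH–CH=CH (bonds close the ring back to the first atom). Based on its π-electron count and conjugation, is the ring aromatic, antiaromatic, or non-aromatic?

Antiaromatic

All ring atoms are sp² and supply a p orbital to the ring (the double-bond atoms are sp², each contributing one p electron; each =N– nitrogen is pyridine-type (lone pair in the sp² plane, one electron in the p orbital)); the conjugation is uninterrupted.
Counting π electrons: 4 × 2 = 8 from the 4 double-bond units.
8 is a 4n count (n = 2), so the planar conjugated ring is antiaromatic.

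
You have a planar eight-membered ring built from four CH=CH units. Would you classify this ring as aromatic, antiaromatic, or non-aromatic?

The p orbitals form a continuous loop: each doubly-bonded ring atom is sp² with one p-orbital electron. The ring is fully conjugated.
Counting π electrons: 4 × 2 = 8 from the 4 double-bond units.
With 8 = 4·2 π electrons, Hückel's rule classifies the planar ring as antiaromatic.

Antiaromatic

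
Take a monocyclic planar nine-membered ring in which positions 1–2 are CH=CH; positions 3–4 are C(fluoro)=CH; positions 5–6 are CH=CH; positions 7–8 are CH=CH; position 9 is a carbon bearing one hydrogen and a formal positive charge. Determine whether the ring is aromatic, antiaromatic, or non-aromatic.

The p orbitals form a continuous loop: the double-bond atoms are sp², each contributing one p electron; the carbocation has an empty p orbital. The ring is fully conjugated.
Tallying contributions gives 4 × 2 = 8 from the double-bond units + 0 from the CH(+) atom = 8.
8 is a 4n count (n = 2), so the planar conjugated ring is antiaromatic.

Antiaromatic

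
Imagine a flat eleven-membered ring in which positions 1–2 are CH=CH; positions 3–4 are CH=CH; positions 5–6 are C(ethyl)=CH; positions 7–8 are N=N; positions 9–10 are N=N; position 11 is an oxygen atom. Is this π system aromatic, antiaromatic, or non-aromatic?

Antiaromatic

The p orbitals form a continuous loop: every atom in a ring double bond is sp² and brings one electron to the p orbital; each sp² =N– keeps its lone pair in-plane and puts one electron into the π system; the oxygen donates one lone pair from its p orbital. The ring is fully conjugated.
Counting π electrons: 5 × 2 = 10 from the double-bond units + 2 from the O atom = 12.
With 12 = 4·3 π electrons, Hückel's rule classifies the planar ring as antiaromatic.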